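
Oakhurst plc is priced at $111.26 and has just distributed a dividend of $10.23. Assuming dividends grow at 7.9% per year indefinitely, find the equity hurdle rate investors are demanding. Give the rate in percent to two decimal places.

Rearranging the constant-growth DDM: r = D₁/P₀ + g.
D₁ = 10.23 × (1 + 0.079) = 11.0382.
r = 11.0382 / 111.26 + 0.079 = 0.09921 + 0.079 = 0.17821

17.82%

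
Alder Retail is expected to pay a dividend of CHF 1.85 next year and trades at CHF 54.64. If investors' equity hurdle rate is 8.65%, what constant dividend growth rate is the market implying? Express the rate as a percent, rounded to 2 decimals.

From P₀ = D₁/(r − g), the implied growth is g = r − D₁/P₀.
g = 0.0865 − 1.85/54.64 = 0.0865 − 0.03386 = 0.05264

5.26%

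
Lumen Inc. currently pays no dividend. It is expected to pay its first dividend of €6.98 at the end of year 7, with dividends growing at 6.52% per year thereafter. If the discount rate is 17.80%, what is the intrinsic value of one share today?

€23.16

Deferred-dividend DDM. At t=6 the remaining stream is a growing perpetuity with first payment D_7 = 6.98.
V_6 = D_7/(r−g) = 6.98/(0.178−0.0652) = 61.8794
P₀ = V_6/(1+r)^6 = 61.8794/(1+0.178)^6 = 23.1566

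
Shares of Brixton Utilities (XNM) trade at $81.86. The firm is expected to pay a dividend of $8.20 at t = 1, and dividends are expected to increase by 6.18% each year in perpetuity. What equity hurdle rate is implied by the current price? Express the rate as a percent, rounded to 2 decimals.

16.20%

Rearranging the constant-growth DDM: r = D₁/P₀ + g.
r = 8.2000 / 81.86 + 0.0618 = 0.10017 + 0.0618 = 0.16197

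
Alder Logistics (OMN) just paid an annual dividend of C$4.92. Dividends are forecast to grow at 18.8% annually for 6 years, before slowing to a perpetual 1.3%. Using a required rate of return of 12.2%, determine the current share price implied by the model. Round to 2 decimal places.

C$100.66

Two-stage DDM. Project D₁…D_6 at 0.188, terminal growth 0.013, discount at r = 0.122.
D_1 = 5.8450
D_2 = 6.9438
D_3 = 8.2492
D_4 = 9.8001
D_5 = 11.6425
D_6 = 13.8313
Terminal value at t=6: TV = D_7/(r−g) = 14.0111/(0.122−0.013) = 128.5425
P₀ = 5.8450/(1+0.122)^1 + 6.9438/(1+0.122)^2 + 8.2492/(1+0.122)^3 + 9.8001/(1+0.122)^4 + 11.6425/(1+0.122)^5 + 13.8313/(1+0.122)^6 + 128.5425/(1+0.122)^6 = 100.6600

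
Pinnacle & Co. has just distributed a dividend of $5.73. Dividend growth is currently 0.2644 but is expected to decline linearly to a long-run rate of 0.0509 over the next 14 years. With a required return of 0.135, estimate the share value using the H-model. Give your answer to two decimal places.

H-model: P₀ = D₀[(1+g_L) + H(g_S−g_L)]/(r−g_L), with H = 14/2 = 7.
P₀ = 5.73 × [(1+0.0509) + 7×(0.2644−0.0509)] / (0.135−0.0509)
   = 5.73 × 2.5454 / 0.0841 = 173.4262

$173.43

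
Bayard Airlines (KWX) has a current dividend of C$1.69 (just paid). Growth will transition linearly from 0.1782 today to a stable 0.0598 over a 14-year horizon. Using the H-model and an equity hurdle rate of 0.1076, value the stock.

H-model: P₀ = D₀[(1+g_L) + H(g_S−g_L)]/(r−g_L), with H = 14/2 = 7.
P₀ = 1.69 × [(1+0.0598) + 7×(0.1782−0.0598)] / (0.1076−0.0598)
   = 1.69 × 1.8886 / 0.0478 = 66.7727

C$66.77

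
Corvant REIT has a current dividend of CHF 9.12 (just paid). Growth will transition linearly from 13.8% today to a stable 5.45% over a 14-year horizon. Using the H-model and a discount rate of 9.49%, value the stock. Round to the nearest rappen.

CHF 369.99

H-model: P₀ = D₀[(1+g_L) + H(g_S−g_L)]/(r−g_L), with H = 14/2 = 7.
P₀ = 9.12 × [(1+0.0545) + 7×(0.138−0.0545)] / (0.0949−0.0545)
   = 9.12 × 1.6390 / 0.0404 = 369.9921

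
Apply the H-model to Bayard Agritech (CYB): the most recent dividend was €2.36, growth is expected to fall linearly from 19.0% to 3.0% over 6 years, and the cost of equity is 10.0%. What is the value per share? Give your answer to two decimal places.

€50.91

H-model: P₀ = D₀[(1+g_L) + H(g_S−g_L)]/(r−g_L), with H = 6/2 = 3.
P₀ = 2.36 × [(1+0.03) + 3×(0.19−0.03)] / (0.1−0.03)
   = 2.36 × 1.5100 / 0.07 = 50.9086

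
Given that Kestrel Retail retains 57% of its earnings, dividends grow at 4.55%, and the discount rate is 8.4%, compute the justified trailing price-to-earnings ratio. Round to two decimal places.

Payout ratio b = 1 − 0.57 = 0.43.
Justified trailing P/E = b(1+g)/(r−g) = 0.43×(1+0.0455)/(0.084−0.0455) = 11.6770

11.68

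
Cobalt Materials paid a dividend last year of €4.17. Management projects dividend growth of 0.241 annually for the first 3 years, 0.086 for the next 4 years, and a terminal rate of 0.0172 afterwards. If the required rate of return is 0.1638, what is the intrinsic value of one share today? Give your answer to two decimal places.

Three-stage DDM. Project D₁…D_7; terminal Gordon value at t=7 with g = 0.0172; discount at r = 0.1638.
D_1 = 5.1750
D_2 = 6.4221
D_3 = 7.9699
D_4 = 8.6553
D_5 = 9.3996
D_6 = 10.2080
D_7 = 11.0859
TV_7 = 11.2766/(0.1638−0.0172) = 76.9207
P₀ = Σ Dₜ/(1+r)ᵗ + TV_7/(1+r)^7 = 57.9080

€57.91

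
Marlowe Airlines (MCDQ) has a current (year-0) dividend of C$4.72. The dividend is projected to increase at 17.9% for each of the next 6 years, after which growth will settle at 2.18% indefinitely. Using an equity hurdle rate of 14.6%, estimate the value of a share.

C$77.36

Two-stage DDM. Project D₁…D_6 at 0.179, terminal growth 0.0218, discount at r = 0.146.
D_1 = 5.5649
D_2 = 6.5610
D_3 = 7.7354
D_4 = 9.1200
D_5 = 10.7525
D_6 = 12.6772
Terminal value at t=6: TV = D_7/(r−g) = 12.9536/(0.146−0.0218) = 104.2964
P₀ = 5.5649/(1+0.146)^1 + 6.5610/(1+0.146)^2 + 7.7354/(1+0.146)^3 + 9.1200/(1+0.146)^4 + 10.7525/(1+0.146)^5 + 12.6772/(1+0.146)^6 + 104.2964/(1+0.146)^6 = 77.3580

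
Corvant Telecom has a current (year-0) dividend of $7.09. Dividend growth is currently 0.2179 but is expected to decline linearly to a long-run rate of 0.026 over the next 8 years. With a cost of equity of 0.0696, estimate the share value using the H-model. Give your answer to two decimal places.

H-model: P₀ = D₀[(1+g_L) + H(g_S−g_L)]/(r−g_L), with H = 8/2 = 4.
P₀ = 7.09 × [(1+0.026) + 4×(0.2179−0.026)] / (0.0696−0.026)
   = 7.09 × 1.7936 / 0.0436 = 291.6657

$291.67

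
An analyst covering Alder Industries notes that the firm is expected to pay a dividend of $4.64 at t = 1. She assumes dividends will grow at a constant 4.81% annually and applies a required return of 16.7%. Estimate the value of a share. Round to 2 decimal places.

$39.02

Gordon growth model: P₀ = D₁/(r − g), with D₁ = 4.64 given directly.
P₀ = 4.6400 / (0.167 − 0.0481) = 4.6400 / 0.1189 = 39.0244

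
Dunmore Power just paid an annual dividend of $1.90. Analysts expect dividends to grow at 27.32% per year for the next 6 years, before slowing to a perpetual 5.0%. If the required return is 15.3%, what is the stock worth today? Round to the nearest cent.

Two-stage DDM. Project D₁…D_6 at 0.2732, terminal growth 0.05, discount at r = 0.153.
D_1 = 2.4191
D_2 = 3.0800
D_3 = 3.9214
D_4 = 4.9928
D_5 = 6.3568
D_6 = 8.0934
Terminal value at t=6: TV = D_7/(r−g) = 8.4981/(0.153−0.05) = 82.5060
P₀ = 2.4191/(1+0.153)^1 + 3.0800/(1+0.153)^2 + 3.9214/(1+0.153)^3 + 4.9928/(1+0.153)^4 + 6.3568/(1+0.153)^5 + 8.0934/(1+0.153)^6 + 82.5060/(1+0.153)^6 = 51.4789

$51.48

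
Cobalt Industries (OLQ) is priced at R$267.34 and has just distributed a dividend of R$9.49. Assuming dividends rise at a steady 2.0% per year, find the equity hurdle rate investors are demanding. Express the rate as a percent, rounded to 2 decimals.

Rearranging the constant-growth DDM: r = D₁/P₀ + g.
D₁ = 9.49 × (1 + 0.02) = 9.6798.
r = 9.6798 / 267.34 + 0.02 = 0.03621 + 0.02 = 0.05621

5.62%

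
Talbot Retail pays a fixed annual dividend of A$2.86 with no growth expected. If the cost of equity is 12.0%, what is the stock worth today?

A$23.83

Zero-growth DDM (perpetuity): P₀ = D/r = 2.86 / 0.12 = 23.8333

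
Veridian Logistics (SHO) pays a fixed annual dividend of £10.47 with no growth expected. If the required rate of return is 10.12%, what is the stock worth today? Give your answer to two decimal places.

Zero-growth DDM (perpetuity): P₀ = D/r = 10.47 / 0.1012 = 103.4585

£103.46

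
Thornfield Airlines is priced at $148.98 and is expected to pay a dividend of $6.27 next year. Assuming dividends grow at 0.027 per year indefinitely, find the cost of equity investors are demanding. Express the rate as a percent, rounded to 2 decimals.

6.91%

Rearranging the constant-growth DDM: r = D₁/P₀ + g.
r = 6.2700 / 148.98 + 0.027 = 0.04209 + 0.027 = 0.06909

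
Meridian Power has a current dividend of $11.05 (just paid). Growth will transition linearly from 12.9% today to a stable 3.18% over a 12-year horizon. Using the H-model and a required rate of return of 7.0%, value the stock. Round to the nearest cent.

H-model: P₀ = D₀[(1+g_L) + H(g_S−g_L)]/(r−g_L), with H = 12/2 = 6.
P₀ = 11.05 × [(1+0.0318) + 6×(0.129−0.0318)] / (0.07−0.0318)
   = 11.05 × 1.6150 / 0.0382 = 467.1662

$467.17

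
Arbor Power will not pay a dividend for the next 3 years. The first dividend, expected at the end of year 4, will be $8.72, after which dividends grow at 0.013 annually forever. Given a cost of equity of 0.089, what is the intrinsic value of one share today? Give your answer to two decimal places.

$88.84

Deferred-dividend DDM. At t=3 the remaining stream is a growing perpetuity with first payment D_4 = 8.72.
V_3 = D_4/(r−g) = 8.72/(0.089−0.013) = 114.7368
P₀ = V_3/(1+r)^3 = 114.7368/(1+0.089)^3 = 88.8422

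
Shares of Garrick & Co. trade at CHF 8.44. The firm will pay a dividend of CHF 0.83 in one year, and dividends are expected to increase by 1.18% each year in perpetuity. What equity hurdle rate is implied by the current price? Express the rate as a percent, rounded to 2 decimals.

Rearranging the constant-growth DDM: r = D₁/P₀ + g.
r = 0.8300 / 8.44 + 0.0118 = 0.09834 + 0.0118 = 0.11014

11.01%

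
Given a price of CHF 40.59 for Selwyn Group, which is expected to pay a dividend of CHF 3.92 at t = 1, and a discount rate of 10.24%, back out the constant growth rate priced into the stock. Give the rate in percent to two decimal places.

0.58%

From P₀ = D₁/(r − g), the implied growth is g = r − D₁/P₀.
g = 0.1024 − 3.92/40.59 = 0.1024 − 0.09658 = 0.00582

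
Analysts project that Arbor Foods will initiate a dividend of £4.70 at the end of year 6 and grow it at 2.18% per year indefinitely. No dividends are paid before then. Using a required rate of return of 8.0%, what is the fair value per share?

£54.96

Deferred-dividend DDM. At t=5 the remaining stream is a growing perpetuity with first payment D_6 = 4.70.
V_5 = D_6/(r−g) = 4.70/(0.08−0.0218) = 80.7560
P₀ = V_5/(1+r)^5 = 80.7560/(1+0.08)^5 = 54.9612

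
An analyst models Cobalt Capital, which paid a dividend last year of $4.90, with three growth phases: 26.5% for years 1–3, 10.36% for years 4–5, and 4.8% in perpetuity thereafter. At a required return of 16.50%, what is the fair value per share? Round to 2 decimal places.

$79.37

Three-stage DDM. Project D₁…D_5; terminal Gordon value at t=5 with g = 0.048; discount at r = 0.165.
D_1 = 6.1985
D_2 = 7.8411
D_3 = 9.9190
D_4 = 10.9466
D_5 = 12.0807
TV_5 = 12.6605/(0.165−0.048) = 108.2098
P₀ = Σ Dₜ/(1+r)ᵗ + TV_5/(1+r)^5 = 79.3670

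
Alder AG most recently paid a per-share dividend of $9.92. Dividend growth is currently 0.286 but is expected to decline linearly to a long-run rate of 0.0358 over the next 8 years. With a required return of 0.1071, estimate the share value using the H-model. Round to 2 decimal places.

$283.35

H-model: P₀ = D₀[(1+g_L) + H(g_S−g_L)]/(r−g_L), with H = 8/2 = 4.
P₀ = 9.92 × [(1+0.0358) + 4×(0.286−0.0358)] / (0.1071−0.0358)
   = 9.92 × 2.0366 / 0.0713 = 283.3530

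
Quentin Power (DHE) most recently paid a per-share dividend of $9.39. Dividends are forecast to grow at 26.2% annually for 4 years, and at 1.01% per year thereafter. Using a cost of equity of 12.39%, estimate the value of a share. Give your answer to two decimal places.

$183.10

Two-stage DDM. Project D₁…D_4 at 0.262, terminal growth 0.0101, discount at r = 0.1239.
D_1 = 11.8502
D_2 = 14.9549
D_3 = 18.8731
D_4 = 23.8179
Terminal value at t=4: TV = D_5/(r−g) = 24.0584/(0.1239−0.0101) = 211.4098
P₀ = 11.8502/(1+0.1239)^1 + 14.9549/(1+0.1239)^2 + 18.8731/(1+0.1239)^3 + 23.8179/(1+0.1239)^4 + 211.4098/(1+0.1239)^4 = 183.1046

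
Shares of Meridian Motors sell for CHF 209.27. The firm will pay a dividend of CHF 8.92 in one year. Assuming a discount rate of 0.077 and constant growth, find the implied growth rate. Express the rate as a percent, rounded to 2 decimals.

From P₀ = D₁/(r − g), the implied growth is g = r − D₁/P₀.
g = 0.077 − 8.92/209.27 = 0.077 − 0.04262 = 0.03438

3.44%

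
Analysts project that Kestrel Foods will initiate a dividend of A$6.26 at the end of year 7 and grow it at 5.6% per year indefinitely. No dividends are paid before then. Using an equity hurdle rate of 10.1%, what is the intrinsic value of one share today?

A$78.10

Deferred-dividend DDM. At t=6 the remaining stream is a growing perpetuity with first payment D_7 = 6.26.
V_6 = D_7/(r−g) = 6.26/(0.101−0.056) = 139.1111
P₀ = V_6/(1+r)^6 = 139.1111/(1+0.101)^6 = 78.0976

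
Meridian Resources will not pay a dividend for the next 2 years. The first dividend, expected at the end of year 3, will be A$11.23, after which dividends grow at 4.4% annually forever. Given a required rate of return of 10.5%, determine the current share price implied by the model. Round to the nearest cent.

A$150.77

Deferred-dividend DDM. At t=2 the remaining stream is a growing perpetuity with first payment D_3 = 11.23.
V_2 = D_3/(r−g) = 11.23/(0.105−0.044) = 184.0984
P₀ = V_2/(1+r)^2 = 184.0984/(1+0.105)^2 = 150.7736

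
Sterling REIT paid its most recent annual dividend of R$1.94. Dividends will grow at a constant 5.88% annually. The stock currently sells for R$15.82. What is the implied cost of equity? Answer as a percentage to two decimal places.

18.86%

Rearranging the constant-growth DDM: r = D₁/P₀ + g.
D₁ = 1.94 × (1 + 0.0588) = 2.0541.
r = 2.0541 / 15.82 + 0.0588 = 0.12984 + 0.0588 = 0.18864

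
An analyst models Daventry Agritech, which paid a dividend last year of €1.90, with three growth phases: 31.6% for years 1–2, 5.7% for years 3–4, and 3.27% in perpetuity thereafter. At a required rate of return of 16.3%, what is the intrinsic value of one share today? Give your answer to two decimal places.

Three-stage DDM. Project D₁…D_4; terminal Gordon value at t=4 with g = 0.0327; discount at r = 0.163.
D_1 = 2.5004
D_2 = 3.2905
D_3 = 3.4781
D_4 = 3.6763
TV_4 = 3.7966/(0.163−0.0327) = 29.1370
P₀ = Σ Dₜ/(1+r)ᵗ + TV_4/(1+r)^4 = 24.7301

€24.73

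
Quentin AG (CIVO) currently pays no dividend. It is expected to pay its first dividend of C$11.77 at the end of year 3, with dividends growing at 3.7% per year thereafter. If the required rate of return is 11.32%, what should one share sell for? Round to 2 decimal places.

Deferred-dividend DDM. At t=2 the remaining stream is a growing perpetuity with first payment D_3 = 11.77.
V_2 = D_3/(r−g) = 11.77/(0.1132−0.037) = 154.4619
P₀ = V_2/(1+r)^2 = 154.4619/(1+0.1132)^2 = 124.6451

C$124.65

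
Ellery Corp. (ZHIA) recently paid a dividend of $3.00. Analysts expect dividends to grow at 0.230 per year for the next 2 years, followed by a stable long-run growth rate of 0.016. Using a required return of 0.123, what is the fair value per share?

$41.06

Two-stage DDM. Project D₁…D_2 at 0.23, terminal growth 0.016, discount at r = 0.123.
D_1 = 3.6900
D_2 = 4.5387
Terminal value at t=2: TV = D_3/(r−g) = 4.6113/(0.123−0.016) = 43.0964
P₀ = 3.6900/(1+0.123)^1 + 4.5387/(1+0.123)^2 + 43.0964/(1+0.123)^2 = 41.0577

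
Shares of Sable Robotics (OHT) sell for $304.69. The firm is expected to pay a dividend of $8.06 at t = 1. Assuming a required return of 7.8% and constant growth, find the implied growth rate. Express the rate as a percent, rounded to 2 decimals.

5.15%

From P₀ = D₁/(r − g), the implied growth is g = r − D₁/P₀.
g = 0.078 − 8.06/304.69 = 0.078 − 0.02645 = 0.05155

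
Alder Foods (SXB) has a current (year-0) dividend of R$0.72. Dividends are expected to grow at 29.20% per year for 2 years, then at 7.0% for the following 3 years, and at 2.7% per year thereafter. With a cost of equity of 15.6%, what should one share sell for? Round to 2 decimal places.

Three-stage DDM. Project D₁…D_5; terminal Gordon value at t=5 with g = 0.027; discount at r = 0.156.
D_1 = 0.9302
D_2 = 1.2019
D_3 = 1.2860
D_4 = 1.3760
D_5 = 1.4723
TV_5 = 1.5121/(0.156−0.027) = 11.7217
P₀ = Σ Dₜ/(1+r)ᵗ + TV_5/(1+r)^5 = 9.6984

R$9.70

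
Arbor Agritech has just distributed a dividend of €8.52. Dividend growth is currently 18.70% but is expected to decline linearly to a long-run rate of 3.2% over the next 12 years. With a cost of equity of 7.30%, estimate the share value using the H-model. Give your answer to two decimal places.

H-model: P₀ = D₀[(1+g_L) + H(g_S−g_L)]/(r−g_L), with H = 12/2 = 6.
P₀ = 8.52 × [(1+0.032) + 6×(0.187−0.032)] / (0.073−0.032)
   = 8.52 × 1.9620 / 0.041 = 407.7132

€407.71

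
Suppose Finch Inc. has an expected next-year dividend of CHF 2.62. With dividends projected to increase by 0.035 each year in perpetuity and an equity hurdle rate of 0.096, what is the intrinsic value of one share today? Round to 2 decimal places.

CHF 42.95

Gordon growth model: P₀ = D₁/(r − g), with D₁ = 2.62 given directly.
P₀ = 2.6200 / (0.096 − 0.035) = 2.6200 / 0.061 = 42.9508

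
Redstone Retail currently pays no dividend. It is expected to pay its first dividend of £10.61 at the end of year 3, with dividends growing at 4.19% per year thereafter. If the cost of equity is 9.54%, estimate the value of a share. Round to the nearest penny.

£165.28

Deferred-dividend DDM. At t=2 the remaining stream is a growing perpetuity with first payment D_3 = 10.61.
V_2 = D_3/(r−g) = 10.61/(0.0954−0.0419) = 198.3178
P₀ = V_2/(1+r)^2 = 198.3178/(1+0.0954)^2 = 165.2784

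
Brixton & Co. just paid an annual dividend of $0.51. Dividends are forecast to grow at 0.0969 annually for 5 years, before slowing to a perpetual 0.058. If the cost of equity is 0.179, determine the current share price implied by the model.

Two-stage DDM. Project D₁…D_5 at 0.0969, terminal growth 0.058, discount at r = 0.179.
D_1 = 0.5594
D_2 = 0.6136
D_3 = 0.6731
D_4 = 0.7383
D_5 = 0.8099
Terminal value at t=5: TV = D_6/(r−g) = 0.8568/(0.179−0.058) = 7.0812
P₀ = 0.5594/(1+0.179)^1 + 0.6136/(1+0.179)^2 + 0.6731/(1+0.179)^3 + 0.7383/(1+0.179)^4 + 0.8099/(1+0.179)^5 + 7.0812/(1+0.179)^5 = 5.1726

$5.17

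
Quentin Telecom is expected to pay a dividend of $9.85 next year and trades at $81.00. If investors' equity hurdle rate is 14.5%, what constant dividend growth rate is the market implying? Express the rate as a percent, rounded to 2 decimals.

2.34%

From P₀ = D₁/(r − g), the implied growth is g = r − D₁/P₀.
g = 0.145 − 9.85/81.00 = 0.145 − 0.12160 = 0.02340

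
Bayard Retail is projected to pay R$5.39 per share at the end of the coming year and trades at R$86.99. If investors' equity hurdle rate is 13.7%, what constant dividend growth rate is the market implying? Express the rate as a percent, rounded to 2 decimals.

7.50%

From P₀ = D₁/(r − g), the implied growth is g = r − D₁/P₀.
g = 0.137 − 5.39/86.99 = 0.137 − 0.06196 = 0.07504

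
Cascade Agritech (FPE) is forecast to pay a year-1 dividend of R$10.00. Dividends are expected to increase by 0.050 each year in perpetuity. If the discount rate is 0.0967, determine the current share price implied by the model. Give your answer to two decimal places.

Gordon growth model: P₀ = D₁/(r − g), with D₁ = 10.00 given directly.
P₀ = 10.0000 / (0.0967 − 0.05) = 10.0000 / 0.0467 = 214.1328

R$214.13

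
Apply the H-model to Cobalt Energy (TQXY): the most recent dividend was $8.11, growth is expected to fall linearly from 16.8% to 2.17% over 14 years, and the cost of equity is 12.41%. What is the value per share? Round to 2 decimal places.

H-model: P₀ = D₀[(1+g_L) + H(g_S−g_L)]/(r−g_L), with H = 14/2 = 7.
P₀ = 8.11 × [(1+0.0217) + 7×(0.168−0.0217)] / (0.1241−0.0217)
   = 8.11 × 2.0458 / 0.1024 = 162.0258

$162.03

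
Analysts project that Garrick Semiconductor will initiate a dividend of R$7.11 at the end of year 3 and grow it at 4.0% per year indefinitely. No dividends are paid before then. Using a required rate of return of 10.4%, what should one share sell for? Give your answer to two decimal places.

Deferred-dividend DDM. At t=2 the remaining stream is a growing perpetuity with first payment D_3 = 7.11.
V_2 = D_3/(r−g) = 7.11/(0.104−0.04) = 111.0938
P₀ = V_2/(1+r)^2 = 111.0938/(1+0.104)^2 = 91.1489

R$91.15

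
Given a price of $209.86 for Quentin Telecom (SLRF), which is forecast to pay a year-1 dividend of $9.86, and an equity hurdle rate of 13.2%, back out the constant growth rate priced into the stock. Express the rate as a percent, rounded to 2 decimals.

From P₀ = D₁/(r − g), the implied growth is g = r − D₁/P₀.
g = 0.132 − 9.86/209.86 = 0.132 − 0.04698 = 0.08502

8.50%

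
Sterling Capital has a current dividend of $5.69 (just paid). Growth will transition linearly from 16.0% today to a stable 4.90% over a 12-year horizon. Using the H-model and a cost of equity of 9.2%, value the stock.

$226.94

H-model: P₀ = D₀[(1+g_L) + H(g_S−g_L)]/(r−g_L), with H = 12/2 = 6.
P₀ = 5.69 × [(1+0.049) + 6×(0.16−0.049)] / (0.092−0.049)
   = 5.69 × 1.7150 / 0.043 = 226.9384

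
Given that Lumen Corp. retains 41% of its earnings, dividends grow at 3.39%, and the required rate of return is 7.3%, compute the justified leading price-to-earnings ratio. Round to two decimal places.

15.09

Payout ratio b = 1 − 0.41 = 0.59.
Justified leading P/E = b/(r−g) = 0.59/(0.073−0.0339) = 15.0895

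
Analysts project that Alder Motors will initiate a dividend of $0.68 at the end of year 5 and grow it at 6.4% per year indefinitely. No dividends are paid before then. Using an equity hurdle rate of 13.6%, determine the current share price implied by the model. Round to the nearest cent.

$5.67

Deferred-dividend DDM. At t=4 the remaining stream is a growing perpetuity with first payment D_5 = 0.68.
V_4 = D_5/(r−g) = 0.68/(0.136−0.064) = 9.4444
P₀ = V_4/(1+r)^4 = 9.4444/(1+0.136)^4 = 5.6710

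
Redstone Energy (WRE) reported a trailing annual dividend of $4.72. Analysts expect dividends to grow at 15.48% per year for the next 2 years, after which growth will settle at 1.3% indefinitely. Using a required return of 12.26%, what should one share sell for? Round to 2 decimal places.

$56.01

Two-stage DDM. Project D₁…D_2 at 0.1548, terminal growth 0.013, discount at r = 0.1226.
D_1 = 5.4507
D_2 = 6.2944
Terminal value at t=2: TV = D_3/(r−g) = 6.3762/(0.1226−0.013) = 58.1774
P₀ = 5.4507/(1+0.1226)^1 + 6.2944/(1+0.1226)^2 + 58.1774/(1+0.1226)^2 = 56.0141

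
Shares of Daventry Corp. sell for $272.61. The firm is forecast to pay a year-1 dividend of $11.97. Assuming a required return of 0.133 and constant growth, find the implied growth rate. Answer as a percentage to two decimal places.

8.91%

From P₀ = D₁/(r − g), the implied growth is g = r − D₁/P₀.
g = 0.133 − 11.97/272.61 = 0.133 − 0.04391 = 0.08909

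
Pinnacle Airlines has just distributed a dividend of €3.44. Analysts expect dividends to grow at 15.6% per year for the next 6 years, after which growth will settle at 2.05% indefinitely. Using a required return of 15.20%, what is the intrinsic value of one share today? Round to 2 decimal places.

Two-stage DDM. Project D₁…D_6 at 0.156, terminal growth 0.0205, discount at r = 0.152.
D_1 = 3.9766
D_2 = 4.5970
D_3 = 5.3141
D_4 = 6.1431
D_5 = 7.1015
D_6 = 8.2093
Terminal value at t=6: TV = D_7/(r−g) = 8.3776/(0.152−0.0205) = 63.7078
P₀ = 3.9766/(1+0.152)^1 + 4.5970/(1+0.152)^2 + 5.3141/(1+0.152)^3 + 6.1431/(1+0.152)^4 + 7.1015/(1+0.152)^5 + 8.2093/(1+0.152)^6 + 63.7078/(1+0.152)^6 = 48.1493

€48.15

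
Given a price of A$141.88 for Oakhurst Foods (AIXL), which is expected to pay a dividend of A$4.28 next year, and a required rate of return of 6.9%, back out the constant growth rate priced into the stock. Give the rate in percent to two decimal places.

3.88%

From P₀ = D₁/(r − g), the implied growth is g = r − D₁/P₀.
g = 0.069 − 4.28/141.88 = 0.069 − 0.03017 = 0.03883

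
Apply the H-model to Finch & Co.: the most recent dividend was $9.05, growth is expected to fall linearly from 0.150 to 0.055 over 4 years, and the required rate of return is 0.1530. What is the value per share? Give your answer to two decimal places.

H-model: P₀ = D₀[(1+g_L) + H(g_S−g_L)]/(r−g_L), with H = 4/2 = 2.
P₀ = 9.05 × [(1+0.055) + 2×(0.15−0.055)] / (0.153−0.055)
   = 9.05 × 1.2450 / 0.098 = 114.9719

$114.97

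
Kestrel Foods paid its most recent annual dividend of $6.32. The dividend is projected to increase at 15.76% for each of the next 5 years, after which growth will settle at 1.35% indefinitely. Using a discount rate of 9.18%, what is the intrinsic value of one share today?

Two-stage DDM. Project D₁…D_5 at 0.1576, terminal growth 0.0135, discount at r = 0.0918.
D_1 = 7.3160
D_2 = 8.4690
D_3 = 9.8038
D_4 = 11.3488
D_5 = 13.1374
Terminal value at t=5: TV = D_6/(r−g) = 13.3148/(0.0918−0.0135) = 170.0481
P₀ = 7.3160/(1+0.0918)^1 + 8.4690/(1+0.0918)^2 + 9.8038/(1+0.0918)^3 + 11.3488/(1+0.0918)^4 + 13.1374/(1+0.0918)^5 + 170.0481/(1+0.0918)^5 = 147.4052

$147.41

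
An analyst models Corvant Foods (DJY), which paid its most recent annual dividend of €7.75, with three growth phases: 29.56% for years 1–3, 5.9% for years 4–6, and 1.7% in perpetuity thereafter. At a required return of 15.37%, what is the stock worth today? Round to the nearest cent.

Three-stage DDM. Project D₁…D_6; terminal Gordon value at t=6 with g = 0.017; discount at r = 0.1537.
D_1 = 10.0409
D_2 = 13.0090
D_3 = 16.8544
D_4 = 17.8489
D_5 = 18.9019
D_6 = 20.0172
TV_6 = 20.3574/(0.1537−0.017) = 148.9206
P₀ = Σ Dₜ/(1+r)ᵗ + TV_6/(1+r)^6 = 120.4177

€120.42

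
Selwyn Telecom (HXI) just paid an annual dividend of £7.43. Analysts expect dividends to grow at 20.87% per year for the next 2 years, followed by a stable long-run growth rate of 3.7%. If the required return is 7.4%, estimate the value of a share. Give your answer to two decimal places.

£281.52

Two-stage DDM. Project D₁…D_2 at 0.2087, terminal growth 0.037, discount at r = 0.074.
D_1 = 8.9806
D_2 = 10.8549
Terminal value at t=2: TV = D_3/(r−g) = 11.2565/(0.074−0.037) = 304.2306
P₀ = 8.9806/(1+0.074)^1 + 10.8549/(1+0.074)^2 + 304.2306/(1+0.074)^2 = 281.5236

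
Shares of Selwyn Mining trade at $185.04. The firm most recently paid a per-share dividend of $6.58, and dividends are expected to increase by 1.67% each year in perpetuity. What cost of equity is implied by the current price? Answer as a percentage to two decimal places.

5.29%

Rearranging the constant-growth DDM: r = D₁/P₀ + g.
D₁ = 6.58 × (1 + 0.0167) = 6.6899.
r = 6.6899 / 185.04 + 0.0167 = 0.03615 + 0.0167 = 0.05285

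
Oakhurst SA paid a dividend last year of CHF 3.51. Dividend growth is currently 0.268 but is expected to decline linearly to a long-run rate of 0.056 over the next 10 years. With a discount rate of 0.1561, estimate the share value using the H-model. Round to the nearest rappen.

H-model: P₀ = D₀[(1+g_L) + H(g_S−g_L)]/(r−g_L), with H = 10/2 = 5.
P₀ = 3.51 × [(1+0.056) + 5×(0.268−0.056)] / (0.1561−0.056)
   = 3.51 × 2.1160 / 0.1001 = 74.1974

CHF 74.20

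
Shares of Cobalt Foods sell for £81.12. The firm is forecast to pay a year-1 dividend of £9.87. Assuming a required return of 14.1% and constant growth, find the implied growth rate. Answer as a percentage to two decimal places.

1.93%

From P₀ = D₁/(r − g), the implied growth is g = r − D₁/P₀.
g = 0.141 − 9.87/81.12 = 0.141 − 0.12167 = 0.01933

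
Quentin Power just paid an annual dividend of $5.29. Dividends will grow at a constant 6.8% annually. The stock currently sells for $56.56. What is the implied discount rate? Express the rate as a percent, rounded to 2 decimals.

16.79%

Rearranging the constant-growth DDM: r = D₁/P₀ + g.
D₁ = 5.29 × (1 + 0.068) = 5.6497.
r = 5.6497 / 56.56 + 0.068 = 0.09989 + 0.068 = 0.16789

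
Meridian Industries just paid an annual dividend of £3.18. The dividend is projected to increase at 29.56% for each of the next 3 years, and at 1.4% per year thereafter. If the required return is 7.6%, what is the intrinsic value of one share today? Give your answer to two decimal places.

Two-stage DDM. Project D₁…D_3 at 0.2956, terminal growth 0.014, discount at r = 0.076.
D_1 = 4.1200
D_2 = 5.3379
D_3 = 6.9158
Terminal value at t=3: TV = D_4/(r−g) = 7.0126/(0.076−0.014) = 113.1061
P₀ = 4.1200/(1+0.076)^1 + 5.3379/(1+0.076)^2 + 6.9158/(1+0.076)^3 + 113.1061/(1+0.076)^3 = 104.7833

£104.78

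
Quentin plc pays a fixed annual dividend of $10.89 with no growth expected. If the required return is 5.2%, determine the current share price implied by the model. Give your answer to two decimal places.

$209.42

Zero-growth DDM (perpetuity): P₀ = D/r = 10.89 / 0.052 = 209.4231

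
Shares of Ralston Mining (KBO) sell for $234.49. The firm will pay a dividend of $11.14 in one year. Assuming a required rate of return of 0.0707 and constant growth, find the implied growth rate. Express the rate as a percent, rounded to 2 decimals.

2.32%

From P₀ = D₁/(r − g), the implied growth is g = r − D₁/P₀.
g = 0.0707 − 11.14/234.49 = 0.0707 − 0.04751 = 0.02319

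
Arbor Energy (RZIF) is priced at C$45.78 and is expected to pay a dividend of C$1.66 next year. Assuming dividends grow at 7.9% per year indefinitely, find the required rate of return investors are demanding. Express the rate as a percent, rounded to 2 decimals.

11.53%

Rearranging the constant-growth DDM: r = D₁/P₀ + g.
r = 1.6600 / 45.78 + 0.079 = 0.03626 + 0.079 = 0.11526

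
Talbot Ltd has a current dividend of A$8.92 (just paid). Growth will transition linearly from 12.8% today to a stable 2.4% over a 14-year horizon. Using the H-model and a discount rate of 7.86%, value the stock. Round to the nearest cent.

A$286.22

H-model: P₀ = D₀[(1+g_L) + H(g_S−g_L)]/(r−g_L), with H = 14/2 = 7.
P₀ = 8.92 × [(1+0.024) + 7×(0.128−0.024)] / (0.0786−0.024)
   = 8.92 × 1.7520 / 0.0546 = 286.2242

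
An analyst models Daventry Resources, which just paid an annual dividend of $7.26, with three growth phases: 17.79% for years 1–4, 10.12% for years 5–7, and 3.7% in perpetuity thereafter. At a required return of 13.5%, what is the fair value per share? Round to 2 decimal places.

$137.07

Three-stage DDM. Project D₁…D_7; terminal Gordon value at t=7 with g = 0.037; discount at r = 0.135.
D_1 = 8.5516
D_2 = 10.0729
D_3 = 11.8648
D_4 = 13.9756
D_5 = 15.3899
D_6 = 16.9474
D_7 = 18.6625
TV_7 = 19.3530/(0.135−0.037) = 197.4793
P₀ = Σ Dₜ/(1+r)ᵗ + TV_7/(1+r)^7 = 137.0652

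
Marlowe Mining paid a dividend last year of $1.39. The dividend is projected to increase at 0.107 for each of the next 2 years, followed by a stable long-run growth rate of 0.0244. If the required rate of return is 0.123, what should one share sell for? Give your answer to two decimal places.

$16.75

Two-stage DDM. Project D₁…D_2 at 0.107, terminal growth 0.0244, discount at r = 0.123.
D_1 = 1.5387
D_2 = 1.7034
Terminal value at t=2: TV = D_3/(r−g) = 1.7449/(0.123−0.0244) = 17.6971
P₀ = 1.5387/(1+0.123)^1 + 1.7034/(1+0.123)^2 + 17.6971/(1+0.123)^2 = 16.7536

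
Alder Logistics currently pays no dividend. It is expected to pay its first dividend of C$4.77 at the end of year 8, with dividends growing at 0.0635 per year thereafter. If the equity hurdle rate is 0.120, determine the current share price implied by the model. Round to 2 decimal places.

Deferred-dividend DDM. At t=7 the remaining stream is a growing perpetuity with first payment D_8 = 4.77.
V_7 = D_8/(r−g) = 4.77/(0.12−0.0635) = 84.4248
P₀ = V_7/(1+r)^7 = 84.4248/(1+0.12)^7 = 38.1895

C$38.19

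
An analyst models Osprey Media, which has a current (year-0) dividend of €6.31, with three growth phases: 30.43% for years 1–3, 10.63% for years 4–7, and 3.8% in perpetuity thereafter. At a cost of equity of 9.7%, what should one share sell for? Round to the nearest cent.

€263.36

Three-stage DDM. Project D₁…D_7; terminal Gordon value at t=7 with g = 0.038; discount at r = 0.097.
D_1 = 8.2301
D_2 = 10.7346
D_3 = 14.0011
D_4 = 15.4894
D_5 = 17.1359
D_6 = 18.9575
D_7 = 20.9727
TV_7 = 21.7696/(0.097−0.038) = 368.9766
P₀ = Σ Dₜ/(1+r)ᵗ + TV_7/(1+r)^7 = 263.3560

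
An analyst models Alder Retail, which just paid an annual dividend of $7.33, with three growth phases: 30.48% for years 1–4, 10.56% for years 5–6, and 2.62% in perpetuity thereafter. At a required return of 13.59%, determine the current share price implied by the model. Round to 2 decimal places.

Three-stage DDM. Project D₁…D_6; terminal Gordon value at t=6 with g = 0.0262; discount at r = 0.1359.
D_1 = 9.5642
D_2 = 12.4793
D_3 = 16.2831
D_4 = 21.2461
D_5 = 23.4897
D_6 = 25.9702
TV_6 = 26.6507/(0.1359−0.0262) = 242.9412
P₀ = Σ Dₜ/(1+r)ᵗ + TV_6/(1+r)^6 = 179.5752

$179.58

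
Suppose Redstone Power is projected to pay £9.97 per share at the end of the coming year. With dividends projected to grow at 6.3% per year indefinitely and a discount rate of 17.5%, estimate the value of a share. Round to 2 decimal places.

£89.02

Gordon growth model: P₀ = D₁/(r − g), with D₁ = 9.97 given directly.
P₀ = 9.9700 / (0.175 − 0.063) = 9.9700 / 0.112 = 89.0179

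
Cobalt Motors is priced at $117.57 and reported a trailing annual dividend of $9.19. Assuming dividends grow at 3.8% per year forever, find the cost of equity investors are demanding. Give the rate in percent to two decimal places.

11.91%

Rearranging the constant-growth DDM: r = D₁/P₀ + g.
D₁ = 9.19 × (1 + 0.038) = 9.5392.
r = 9.5392 / 117.57 + 0.038 = 0.08114 + 0.038 = 0.11914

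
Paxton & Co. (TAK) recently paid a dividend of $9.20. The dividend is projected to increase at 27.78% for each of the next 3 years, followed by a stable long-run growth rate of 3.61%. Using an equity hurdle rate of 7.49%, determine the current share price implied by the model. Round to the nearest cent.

$452.10

Two-stage DDM. Project D₁…D_3 at 0.2778, terminal growth 0.0361, discount at r = 0.0749.
D_1 = 11.7558
D_2 = 15.0215
D_3 = 19.1945
Terminal value at t=3: TV = D_4/(r−g) = 19.8874/(0.0749−0.0361) = 512.5620
P₀ = 11.7558/(1+0.0749)^1 + 15.0215/(1+0.0749)^2 + 19.1945/(1+0.0749)^3 + 512.5620/(1+0.0749)^3 = 452.1001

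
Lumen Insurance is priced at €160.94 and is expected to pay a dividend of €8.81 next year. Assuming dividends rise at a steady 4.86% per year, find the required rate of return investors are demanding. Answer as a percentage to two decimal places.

10.33%

Rearranging the constant-growth DDM: r = D₁/P₀ + g.
r = 8.8100 / 160.94 + 0.0486 = 0.05474 + 0.0486 = 0.10334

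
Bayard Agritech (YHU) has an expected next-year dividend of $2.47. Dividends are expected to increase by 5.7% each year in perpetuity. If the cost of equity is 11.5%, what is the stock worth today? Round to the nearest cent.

Gordon growth model: P₀ = D₁/(r − g), with D₁ = 2.47 given directly.
P₀ = 2.4700 / (0.115 − 0.057) = 2.4700 / 0.058 = 42.5862

$42.59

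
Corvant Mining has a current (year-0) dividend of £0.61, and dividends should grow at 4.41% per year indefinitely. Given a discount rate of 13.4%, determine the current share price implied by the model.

£7.08

Gordon growth model: P₀ = D₁/(r − g). D₁ = 0.61 × (1 + 0.0441) = 0.6369.
P₀ = 0.6369 / (0.134 − 0.0441) = 0.6369 / 0.0899 = 7.0845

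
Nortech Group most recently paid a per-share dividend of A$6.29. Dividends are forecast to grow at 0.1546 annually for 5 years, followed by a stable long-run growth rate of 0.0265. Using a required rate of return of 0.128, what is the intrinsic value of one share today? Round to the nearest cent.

Two-stage DDM. Project D₁…D_5 at 0.1546, terminal growth 0.0265, discount at r = 0.128.
D_1 = 7.2624
D_2 = 8.3852
D_3 = 9.6816
D_4 = 11.1783
D_5 = 12.9065
Terminal value at t=5: TV = D_6/(r−g) = 13.2485/(0.128−0.0265) = 130.5273
P₀ = 7.2624/(1+0.128)^1 + 8.3852/(1+0.128)^2 + 9.6816/(1+0.128)^3 + 11.1783/(1+0.128)^4 + 12.9065/(1+0.128)^5 + 130.5273/(1+0.128)^5 = 105.2214

A$105.22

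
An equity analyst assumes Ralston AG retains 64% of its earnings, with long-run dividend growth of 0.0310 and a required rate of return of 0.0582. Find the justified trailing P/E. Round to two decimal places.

Payout ratio b = 1 − 0.64 = 0.36.
Justified trailing P/E = b(1+g)/(r−g) = 0.36×(1+0.031)/(0.0582−0.031) = 13.6456

13.65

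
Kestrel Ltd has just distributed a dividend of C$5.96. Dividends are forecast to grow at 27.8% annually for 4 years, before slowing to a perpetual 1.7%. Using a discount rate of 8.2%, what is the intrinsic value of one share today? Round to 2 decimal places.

Two-stage DDM. Project D₁…D_4 at 0.278, terminal growth 0.017, discount at r = 0.082.
D_1 = 7.6169
D_2 = 9.7344
D_3 = 12.4405
D_4 = 15.8990
Terminal value at t=4: TV = D_5/(r−g) = 16.1693/(0.082−0.017) = 248.7581
P₀ = 7.6169/(1+0.082)^1 + 9.7344/(1+0.082)^2 + 12.4405/(1+0.082)^3 + 15.8990/(1+0.082)^4 + 248.7581/(1+0.082)^4 = 218.2721

C$218.27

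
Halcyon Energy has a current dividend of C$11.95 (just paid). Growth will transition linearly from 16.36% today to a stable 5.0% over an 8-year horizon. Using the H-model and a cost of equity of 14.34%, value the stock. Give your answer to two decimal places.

H-model: P₀ = D₀[(1+g_L) + H(g_S−g_L)]/(r−g_L), with H = 8/2 = 4.
P₀ = 11.95 × [(1+0.05) + 4×(0.1636−0.05)] / (0.1434−0.05)
   = 11.95 × 1.5044 / 0.0934 = 192.4794

C$192.48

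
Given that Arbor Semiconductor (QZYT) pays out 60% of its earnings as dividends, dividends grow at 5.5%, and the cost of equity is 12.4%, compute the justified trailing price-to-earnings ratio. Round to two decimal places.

9.17

Justified trailing P/E = b(1+g)/(r−g) = 0.60×(1+0.055)/(0.124−0.055) = 9.1739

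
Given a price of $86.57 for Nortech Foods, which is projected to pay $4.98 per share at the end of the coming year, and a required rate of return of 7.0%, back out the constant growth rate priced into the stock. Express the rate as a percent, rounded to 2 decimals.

1.25%

From P₀ = D₁/(r − g), the implied growth is g = r − D₁/P₀.
g = 0.07 − 4.98/86.57 = 0.07 − 0.05753 = 0.01247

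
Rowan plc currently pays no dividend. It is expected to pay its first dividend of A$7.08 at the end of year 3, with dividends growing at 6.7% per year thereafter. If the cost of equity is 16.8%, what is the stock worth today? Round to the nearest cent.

A$51.38

Deferred-dividend DDM. At t=2 the remaining stream is a growing perpetuity with first payment D_3 = 7.08.
V_2 = D_3/(r−g) = 7.08/(0.168−0.067) = 70.0990
P₀ = V_2/(1+r)^2 = 70.0990/(1+0.168)^2 = 51.3838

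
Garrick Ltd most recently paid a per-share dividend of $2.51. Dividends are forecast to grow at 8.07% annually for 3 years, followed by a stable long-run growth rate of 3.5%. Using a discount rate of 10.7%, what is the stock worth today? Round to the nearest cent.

$40.75

Two-stage DDM. Project D₁…D_3 at 0.0807, terminal growth 0.035, discount at r = 0.107.
D_1 = 2.7126
D_2 = 2.9315
D_3 = 3.1680
Terminal value at t=3: TV = D_4/(r−g) = 3.2789/(0.107−0.035) = 45.5404
P₀ = 2.7126/(1+0.107)^1 + 2.9315/(1+0.107)^2 + 3.1680/(1+0.107)^3 + 45.5404/(1+0.107)^3 = 40.7481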